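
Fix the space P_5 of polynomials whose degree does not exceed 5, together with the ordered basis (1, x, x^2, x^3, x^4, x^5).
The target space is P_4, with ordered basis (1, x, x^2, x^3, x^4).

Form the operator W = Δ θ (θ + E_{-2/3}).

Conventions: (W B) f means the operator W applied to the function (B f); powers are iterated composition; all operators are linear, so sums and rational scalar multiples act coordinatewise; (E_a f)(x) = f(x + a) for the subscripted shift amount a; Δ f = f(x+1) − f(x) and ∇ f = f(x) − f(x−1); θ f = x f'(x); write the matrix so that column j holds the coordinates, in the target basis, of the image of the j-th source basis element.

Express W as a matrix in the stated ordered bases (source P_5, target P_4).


image of 1: 0
image of x: 2
image of x^2: 12x + 14/3
image of x^3: 36x^2 + 28x + 28/3
image of x^4: 80x^3 + 96x^2 + (200/3)x + 436/27
image of x^5: 150x^4 + (740/3)x^3 + 260x^2 + (3370/27)x + 2030/81
each image's coordinates form column j of the matrix

the matrix is [[0, 2, 14/3, 28/3, 436/27, 2030/81]; [0, 0, 12, 28, 200/3, 3370/27]; [0, 0, 0, 36, 96, 260]; [0, 0, 0, 0, 80, 740/3]; [0, 0, 0, 0, 0, 150]] (rows listed top to bottom)


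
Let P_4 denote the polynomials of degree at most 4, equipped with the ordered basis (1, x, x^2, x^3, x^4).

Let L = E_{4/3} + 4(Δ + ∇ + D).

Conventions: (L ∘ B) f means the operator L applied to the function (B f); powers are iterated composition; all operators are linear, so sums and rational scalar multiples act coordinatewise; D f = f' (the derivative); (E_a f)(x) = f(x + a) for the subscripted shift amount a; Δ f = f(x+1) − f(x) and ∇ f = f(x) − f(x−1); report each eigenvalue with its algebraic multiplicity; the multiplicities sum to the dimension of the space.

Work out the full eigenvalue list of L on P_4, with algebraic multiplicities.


λ = 1 (multiplicity 5)

image of 1: 1
image of x: x + 40/3
image of x^2: x^2 + (80/3)x + 16/9
image of x^3: x^3 + 40x^2 + (16/3)x + 280/27
image of x^4: x^4 + (160/3)x^3 + (32/3)x^2 + (1120/27)x + 256/81
the matrix is upper triangular; its diagonal is (1, 1, 1, 1, 1)
for a triangular matrix the eigenvalues are the diagonal entries, with algebraic multiplicity their repetition count


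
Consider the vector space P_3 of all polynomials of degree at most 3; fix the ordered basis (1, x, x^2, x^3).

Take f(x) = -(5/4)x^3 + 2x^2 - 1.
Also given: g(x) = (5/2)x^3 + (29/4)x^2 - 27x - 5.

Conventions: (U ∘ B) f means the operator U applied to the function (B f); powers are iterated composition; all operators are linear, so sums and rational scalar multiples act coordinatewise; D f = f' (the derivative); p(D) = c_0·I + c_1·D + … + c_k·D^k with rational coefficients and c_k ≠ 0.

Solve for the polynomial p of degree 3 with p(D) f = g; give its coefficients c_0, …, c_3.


D^0 f = -(5/4)x^3 + 2x^2 - 1
D^1 f = -(15/4)x^2 + 4x
D^2 f = -(15/2)x + 4
D^3 f = -15/2
matching coefficients of g against c_0 f + c_1 Df + … from the top degree down determines the c_i
solution: c_0 = -2, c_1 = -3, c_2 = 2, c_3 = 2

c_0 = -2, c_1 = -3, c_2 = 2, c_3 = 2


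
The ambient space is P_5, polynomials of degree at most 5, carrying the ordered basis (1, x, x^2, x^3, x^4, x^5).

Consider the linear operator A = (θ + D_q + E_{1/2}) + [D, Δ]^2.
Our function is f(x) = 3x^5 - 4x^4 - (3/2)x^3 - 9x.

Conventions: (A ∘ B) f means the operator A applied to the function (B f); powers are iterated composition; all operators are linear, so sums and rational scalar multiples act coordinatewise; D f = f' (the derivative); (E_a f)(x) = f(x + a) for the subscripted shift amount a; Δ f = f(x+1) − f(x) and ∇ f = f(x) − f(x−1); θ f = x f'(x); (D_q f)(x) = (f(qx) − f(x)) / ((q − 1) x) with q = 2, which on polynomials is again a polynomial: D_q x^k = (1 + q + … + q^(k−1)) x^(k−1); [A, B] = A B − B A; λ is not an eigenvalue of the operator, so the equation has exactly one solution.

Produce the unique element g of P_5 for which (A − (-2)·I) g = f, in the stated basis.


write g with unknown coordinates in the stated basis and equate coefficients in (A − (-2)·I) g = f
solving from the highest basis element down gives g = (3/8)x^5 - (265/112)x^4 + (529/84)x^3 - (16951/1680)x^2 + (372317/53760)x - 61049/21504
check: A g = (9/4)x^5 + (41/56)x^4 - (296/21)x^3 + (16951/840)x^2 - (614237/26880)x + 61049/10752
so A g − (-2)·g = 3x^5 - 4x^4 - (3/2)x^3 - 9x = f ✓

g(x) = (3/8)x^5 - (265/112)x^4 + (529/84)x^3 - (16951/1680)x^2 + (372317/53760)x - 61049/21504


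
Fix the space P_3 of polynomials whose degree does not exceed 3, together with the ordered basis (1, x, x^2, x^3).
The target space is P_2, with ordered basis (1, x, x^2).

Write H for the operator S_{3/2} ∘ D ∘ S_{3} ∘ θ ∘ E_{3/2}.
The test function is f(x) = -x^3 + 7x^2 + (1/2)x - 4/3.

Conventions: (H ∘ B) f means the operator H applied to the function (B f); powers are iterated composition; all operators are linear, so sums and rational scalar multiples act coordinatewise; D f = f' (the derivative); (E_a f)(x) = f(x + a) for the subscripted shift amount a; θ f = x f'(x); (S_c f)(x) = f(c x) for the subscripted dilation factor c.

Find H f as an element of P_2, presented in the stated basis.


g(x) = -(2187/4)x^2 + 135x + 177/4

E_{3/2} f = -x^3 + (5/2)x^2 + (59/4)x + 283/24
θ E_{3/2} f = -3x^3 + 5x^2 + (59/4)x
S_{3} (θ ∘ E_{3/2}) f = -81x^3 + 45x^2 + (177/4)x
D S_{3} (θ ∘ E_{3/2}) f = -243x^2 + 90x + 177/4
S_{3/2} D S_{3} (θ ∘ E_{3/2}) f = -(2187/4)x^2 + 135x + 177/4


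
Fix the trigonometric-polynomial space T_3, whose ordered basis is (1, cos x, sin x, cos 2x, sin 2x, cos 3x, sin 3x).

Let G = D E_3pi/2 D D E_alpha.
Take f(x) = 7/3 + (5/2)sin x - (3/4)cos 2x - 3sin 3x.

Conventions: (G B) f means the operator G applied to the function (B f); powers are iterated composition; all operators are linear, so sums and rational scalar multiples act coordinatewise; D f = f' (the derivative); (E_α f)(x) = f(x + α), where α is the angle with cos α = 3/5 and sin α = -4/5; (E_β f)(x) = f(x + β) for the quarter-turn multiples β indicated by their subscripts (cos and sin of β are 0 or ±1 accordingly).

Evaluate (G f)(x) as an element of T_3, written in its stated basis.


the result is g(x) = 2cos x - (3/2)sin x - (144/25)cos 2x - (42/25)sin 2x + (3564/125)cos 3x + (9477/125)sin 3x

E_alpha f = 7/3 - 2cos x + (3/2)sin x + (21/100)cos 2x - (18/25)sin 2x + (132/125)cos 3x + (351/125)sin 3x
D E_alpha f = (3/2)cos x + 2sin x - (36/25)cos 2x - (21/50)sin 2x + (1053/125)cos 3x - (396/125)sin 3x
D (D E_alpha) f = 2cos x - (3/2)sin x - (21/25)cos 2x + (72/25)sin 2x - (1188/125)cos 3x - (3159/125)sin 3x
E_3pi/2 D (D E_alpha) f = (3/2)cos x + 2sin x + (21/25)cos 2x - (72/25)sin 2x - (3159/125)cos 3x + (1188/125)sin 3x
D E_3pi/2 D (D E_alpha) f = 2cos x - (3/2)sin x - (144/25)cos 2x - (42/25)sin 2x + (3564/125)cos 3x + (9477/125)sin 3x


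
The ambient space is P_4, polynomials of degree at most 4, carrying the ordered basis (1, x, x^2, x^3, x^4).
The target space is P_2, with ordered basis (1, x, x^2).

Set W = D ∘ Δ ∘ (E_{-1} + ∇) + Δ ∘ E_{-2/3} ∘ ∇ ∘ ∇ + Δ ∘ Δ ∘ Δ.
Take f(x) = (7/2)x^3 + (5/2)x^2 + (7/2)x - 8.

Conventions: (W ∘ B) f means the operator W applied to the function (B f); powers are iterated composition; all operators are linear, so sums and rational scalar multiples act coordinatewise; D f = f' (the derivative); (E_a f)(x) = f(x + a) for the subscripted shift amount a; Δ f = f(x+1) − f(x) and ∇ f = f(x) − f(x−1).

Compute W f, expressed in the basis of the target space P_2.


E_{-1} f = (7/2)x^3 - 8x^2 + 9x - 25/2
∇ f = (21/2)x^2 - (11/2)x + 9/2
(E_{-1} + ∇) f = (7/2)x^3 + (5/2)x^2 + (7/2)x - 8
Δ (E_{-1} + ∇) f = (21/2)x^2 + (31/2)x + 19/2
D Δ (E_{-1} + ∇) f = 21x + 31/2
∇ f = (21/2)x^2 - (11/2)x + 9/2
∇ ∇ f = 21x - 16
E_{-2/3} ∇ ∇ f = 21x - 30
Δ (E_{-2/3} ∘ ∇ ∘ ∇) f = 21
Δ f = (21/2)x^2 + (31/2)x + 19/2
Δ Δ f = 21x + 26
Δ Δ Δ f = 21
(D ∘ Δ ∘ (E_{-1} + ∇) + Δ ∘ E_{-2/3} ∘ ∇ ∘ ∇ + Δ ∘ Δ ∘ Δ) f = 21x + 115/2

g(x) = 21x + 115/2


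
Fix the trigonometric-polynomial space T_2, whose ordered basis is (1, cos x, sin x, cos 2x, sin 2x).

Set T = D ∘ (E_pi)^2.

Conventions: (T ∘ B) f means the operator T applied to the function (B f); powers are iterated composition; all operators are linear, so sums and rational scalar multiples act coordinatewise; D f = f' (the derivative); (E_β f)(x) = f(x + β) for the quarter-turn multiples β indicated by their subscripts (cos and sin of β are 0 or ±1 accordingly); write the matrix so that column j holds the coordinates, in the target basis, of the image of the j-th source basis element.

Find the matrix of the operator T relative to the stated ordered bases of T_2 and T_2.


image of 1: 0
image of cos x: -sin x
image of sin x: cos x
image of cos 2x: -2sin 2x
image of sin 2x: 2cos 2x
each image's coordinates form column j of the matrix

the matrix is [[0, 0, 0, 0, 0]; [0, 0, 1, 0, 0]; [0, -1, 0, 0, 0]; [0, 0, 0, 0, 2]; [0, 0, 0, -2, 0]] (rows listed top to bottom)


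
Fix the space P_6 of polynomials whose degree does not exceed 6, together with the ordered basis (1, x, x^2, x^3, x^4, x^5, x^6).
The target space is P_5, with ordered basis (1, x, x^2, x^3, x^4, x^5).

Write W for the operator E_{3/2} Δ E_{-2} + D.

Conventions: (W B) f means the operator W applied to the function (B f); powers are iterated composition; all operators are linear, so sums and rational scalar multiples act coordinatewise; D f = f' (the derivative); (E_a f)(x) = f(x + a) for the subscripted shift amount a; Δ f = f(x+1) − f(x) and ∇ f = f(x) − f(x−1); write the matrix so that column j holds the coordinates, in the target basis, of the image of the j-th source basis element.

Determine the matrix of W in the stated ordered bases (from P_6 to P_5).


image of 1: 0
image of x: 2
image of x^2: 4x
image of x^3: 6x^2 + 1/4
image of x^4: 8x^3 + x
image of x^5: 10x^4 + (5/2)x^2 + 1/16
image of x^6: 12x^5 + 5x^3 + (3/8)x
each image's coordinates form column j of the matrix

the matrix is [[0, 2, 0, 1/4, 0, 1/16, 0]; [0, 0, 4, 0, 1, 0, 3/8]; [0, 0, 0, 6, 0, 5/2, 0]; [0, 0, 0, 0, 8, 0, 5]; [0, 0, 0, 0, 0, 10, 0]; [0, 0, 0, 0, 0, 0, 12]] (rows listed top to bottom)


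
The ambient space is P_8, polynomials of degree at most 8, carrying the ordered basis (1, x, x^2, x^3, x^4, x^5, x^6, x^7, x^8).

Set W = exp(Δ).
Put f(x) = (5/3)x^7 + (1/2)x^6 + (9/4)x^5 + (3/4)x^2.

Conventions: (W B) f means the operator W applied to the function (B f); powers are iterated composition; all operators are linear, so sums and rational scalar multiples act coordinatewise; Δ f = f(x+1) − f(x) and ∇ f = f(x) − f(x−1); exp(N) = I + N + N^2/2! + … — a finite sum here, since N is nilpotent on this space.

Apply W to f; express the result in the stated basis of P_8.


g(x) = (5/3)x^7 + (73/6)x^6 + (301/4)x^5 + (3815/12)x^4 + 970x^3 + (8183/4)x^2 + (32335/12)x + 5045/3

order-1 term: (35/3)x^6 + 38x^5 + (925/12)x^4 + (545/6)x^3 + 65x^2 + (329/12)x + 31/6
order-2 term: 35x^5 + (365/2)x^4 + (2765/6)x^3 + 645x^2 + (5825/12)x + 155
order-3 term: (175/3)x^4 + 360x^3 + (1885/2)x^2 + (2385/2)x + 7235/12
order-4 term: (175/3)x^3 + (715/2)x^2 + (9595/12)x + 1915/3
order-5 term: 35x^2 + 178x + 2917/12
order-6 term: (35/3)x + 71/2
order-7 term: 5/3
the series for exp(Δ) f terminates at order 7
exp(Δ) f = (5/3)x^7 + (73/6)x^6 + (301/4)x^5 + (3815/12)x^4 + 970x^3 + (8183/4)x^2 + (32335/12)x + 5045/3


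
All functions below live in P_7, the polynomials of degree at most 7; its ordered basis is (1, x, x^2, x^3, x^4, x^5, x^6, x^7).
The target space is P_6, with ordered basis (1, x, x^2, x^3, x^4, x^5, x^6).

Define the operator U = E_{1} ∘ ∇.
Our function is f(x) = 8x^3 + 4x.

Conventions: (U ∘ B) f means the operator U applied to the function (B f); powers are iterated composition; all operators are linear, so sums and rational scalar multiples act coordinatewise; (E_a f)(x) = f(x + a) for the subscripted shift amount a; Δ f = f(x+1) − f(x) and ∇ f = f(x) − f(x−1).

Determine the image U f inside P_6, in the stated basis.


∇ f = 24x^2 - 24x + 12
E_{1} ∇ f = 24x^2 + 24x + 12

g(x) = 24x^2 + 24x + 12


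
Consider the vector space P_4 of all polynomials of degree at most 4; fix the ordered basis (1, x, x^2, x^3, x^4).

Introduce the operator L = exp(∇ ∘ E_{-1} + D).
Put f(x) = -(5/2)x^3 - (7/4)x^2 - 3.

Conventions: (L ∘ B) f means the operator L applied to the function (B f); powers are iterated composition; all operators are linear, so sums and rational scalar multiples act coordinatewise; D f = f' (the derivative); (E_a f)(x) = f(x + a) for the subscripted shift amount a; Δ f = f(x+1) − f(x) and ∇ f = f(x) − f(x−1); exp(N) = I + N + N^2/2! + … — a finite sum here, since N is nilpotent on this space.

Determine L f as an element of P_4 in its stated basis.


the image equals g(x) = -(5/2)x^3 - (67/4)x^2 - (29/2)x + 11/4

order-1 term: -15x^2 + (31/2)x - 49/4
order-2 term: -30x + 38
order-3 term: -20
the series for exp(∇ ∘ E_{-1} + D) f terminates at order 3
exp(∇ ∘ E_{-1} + D) f = -(5/2)x^3 - (67/4)x^2 - (29/2)x + 11/4


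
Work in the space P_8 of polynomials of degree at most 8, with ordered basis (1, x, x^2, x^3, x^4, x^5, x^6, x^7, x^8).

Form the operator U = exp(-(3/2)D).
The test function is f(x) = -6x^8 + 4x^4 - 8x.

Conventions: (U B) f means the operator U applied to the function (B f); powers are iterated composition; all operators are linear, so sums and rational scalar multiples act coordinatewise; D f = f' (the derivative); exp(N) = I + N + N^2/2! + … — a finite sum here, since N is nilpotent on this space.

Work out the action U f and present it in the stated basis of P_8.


order-1 term: 72x^7 - 24x^3 + 12
order-2 term: -378x^6 + 54x^2
order-3 term: 1134x^5 - 54x
order-4 term: -(8505/4)x^4 + 81/4
order-5 term: (5103/2)x^3
order-6 term: -(15309/8)x^2
order-7 term: (6561/8)x
order-8 term: -19683/128
the series for exp(-(3/2)D) f terminates at order 8
exp(-(3/2)D) f = -6x^8 + 72x^7 - 378x^6 + 1134x^5 - (8489/4)x^4 + (5055/2)x^3 - (14877/8)x^2 + (6065/8)x - 15555/128

g(x) = -6x^8 + 72x^7 - 378x^6 + 1134x^5 - (8489/4)x^4 + (5055/2)x^3 - (14877/8)x^2 + (6065/8)x - 15555/128


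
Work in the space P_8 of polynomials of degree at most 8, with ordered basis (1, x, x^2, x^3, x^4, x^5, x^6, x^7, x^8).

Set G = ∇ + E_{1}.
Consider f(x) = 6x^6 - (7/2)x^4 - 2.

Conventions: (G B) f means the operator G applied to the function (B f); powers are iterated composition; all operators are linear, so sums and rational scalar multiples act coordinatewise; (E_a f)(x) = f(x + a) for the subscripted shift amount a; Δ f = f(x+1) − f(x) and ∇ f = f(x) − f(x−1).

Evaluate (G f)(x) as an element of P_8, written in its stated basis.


the result is g(x) = 6x^6 + 72x^5 - (7/2)x^4 + 212x^3 + 44x - 2

∇ f = 36x^5 - 90x^4 + 106x^3 - 69x^2 + 22x - 5/2
E_{1} f = 6x^6 + 36x^5 + (173/2)x^4 + 106x^3 + 69x^2 + 22x + 1/2
(∇ + E_{1}) f = 6x^6 + 72x^5 - (7/2)x^4 + 212x^3 + 44x - 2


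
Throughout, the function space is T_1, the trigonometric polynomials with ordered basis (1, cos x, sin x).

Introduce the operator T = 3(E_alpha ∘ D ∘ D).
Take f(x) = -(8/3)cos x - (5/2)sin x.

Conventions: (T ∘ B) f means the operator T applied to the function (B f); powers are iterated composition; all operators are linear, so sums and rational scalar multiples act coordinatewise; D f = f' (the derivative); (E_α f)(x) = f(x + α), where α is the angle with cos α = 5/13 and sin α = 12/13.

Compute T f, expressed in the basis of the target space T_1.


D f = -(5/2)cos x + (8/3)sin x
D D f = (8/3)cos x + (5/2)sin x
E_alpha D D f = (10/3)cos x - (3/2)sin x
(3(E_alpha ∘ D ∘ D)) f = 10cos x - (9/2)sin x

the result is g(x) = 10cos x - (9/2)sin x


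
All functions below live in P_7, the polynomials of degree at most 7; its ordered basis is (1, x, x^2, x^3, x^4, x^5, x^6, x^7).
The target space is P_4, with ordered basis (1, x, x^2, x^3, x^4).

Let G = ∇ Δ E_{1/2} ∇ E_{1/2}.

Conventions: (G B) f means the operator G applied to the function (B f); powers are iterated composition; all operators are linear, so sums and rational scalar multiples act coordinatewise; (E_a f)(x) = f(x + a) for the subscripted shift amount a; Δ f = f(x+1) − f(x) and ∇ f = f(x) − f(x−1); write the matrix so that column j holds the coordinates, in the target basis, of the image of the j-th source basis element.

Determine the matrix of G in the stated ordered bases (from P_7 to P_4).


image of 1: 0
image of x: 0
image of x^2: 0
image of x^3: 6
image of x^4: 24x + 12
image of x^5: 60x^2 + 60x + 30
image of x^6: 120x^3 + 180x^2 + 180x + 60
image of x^7: 210x^4 + 420x^3 + 630x^2 + 420x + 126
each image's coordinates form column j of the matrix

the matrix is [[0, 0, 0, 6, 12, 30, 60, 126]; [0, 0, 0, 0, 24, 60, 180, 420]; [0, 0, 0, 0, 0, 60, 180, 630]; [0, 0, 0, 0, 0, 0, 120, 420]; [0, 0, 0, 0, 0, 0, 0, 210]] (rows listed top to bottom)


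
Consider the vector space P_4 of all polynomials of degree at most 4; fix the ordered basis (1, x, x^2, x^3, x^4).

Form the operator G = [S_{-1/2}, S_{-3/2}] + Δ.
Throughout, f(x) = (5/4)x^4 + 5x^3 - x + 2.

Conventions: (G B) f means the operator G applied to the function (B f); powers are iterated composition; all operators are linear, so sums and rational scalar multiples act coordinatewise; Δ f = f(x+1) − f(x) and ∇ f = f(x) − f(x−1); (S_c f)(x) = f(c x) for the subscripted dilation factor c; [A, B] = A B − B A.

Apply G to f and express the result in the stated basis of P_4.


S_{-3/2} f = (405/64)x^4 - (135/8)x^3 + (3/2)x + 2
S_{-1/2} S_{-3/2} f = (405/1024)x^4 + (135/64)x^3 - (3/4)x + 2
S_{-1/2} f = (5/64)x^4 - (5/8)x^3 + (1/2)x + 2
S_{-3/2} S_{-1/2} f = (405/1024)x^4 + (135/64)x^3 - (3/4)x + 2
[S_{-1/2}, S_{-3/2}] f = 0
Δ f = 5x^3 + (45/2)x^2 + 20x + 21/4
([S_{-1/2}, S_{-3/2}] + Δ) f = 5x^3 + (45/2)x^2 + 20x + 21/4

the image equals g(x) = 5x^3 + (45/2)x^2 + 20x + 21/4


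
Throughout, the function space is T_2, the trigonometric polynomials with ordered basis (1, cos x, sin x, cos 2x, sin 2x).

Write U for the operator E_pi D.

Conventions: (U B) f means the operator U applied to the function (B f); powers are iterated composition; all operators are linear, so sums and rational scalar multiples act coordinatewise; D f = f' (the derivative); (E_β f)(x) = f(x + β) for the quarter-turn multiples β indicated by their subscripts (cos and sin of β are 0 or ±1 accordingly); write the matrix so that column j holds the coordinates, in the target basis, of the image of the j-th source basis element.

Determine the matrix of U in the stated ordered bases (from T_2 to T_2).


image of 1: 0
image of cos x: sin x
image of sin x: -cos x
image of cos 2x: -2sin 2x
image of sin 2x: 2cos 2x
each image's coordinates form column j of the matrix

the matrix is [[0, 0, 0, 0, 0]; [0, 0, -1, 0, 0]; [0, 1, 0, 0, 0]; [0, 0, 0, 0, 2]; [0, 0, 0, -2, 0]] (rows listed top to bottom)


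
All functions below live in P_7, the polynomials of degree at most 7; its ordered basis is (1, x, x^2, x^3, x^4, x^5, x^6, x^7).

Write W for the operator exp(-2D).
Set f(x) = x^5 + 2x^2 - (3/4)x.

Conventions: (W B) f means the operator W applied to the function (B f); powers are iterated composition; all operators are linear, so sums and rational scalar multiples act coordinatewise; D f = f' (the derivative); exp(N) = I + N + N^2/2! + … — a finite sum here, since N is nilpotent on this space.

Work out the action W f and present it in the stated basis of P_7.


the result is g(x) = x^5 - 10x^4 + 40x^3 - 78x^2 + (285/4)x - 45/2

order-1 term: -10x^4 - 8x + 3/2
order-2 term: 40x^3 + 8
order-3 term: -80x^2
order-4 term: 80x
order-5 term: -32
the series for exp(-2D) f terminates at order 5
exp(-2D) f = x^5 - 10x^4 + 40x^3 - 78x^2 + (285/4)x - 45/2


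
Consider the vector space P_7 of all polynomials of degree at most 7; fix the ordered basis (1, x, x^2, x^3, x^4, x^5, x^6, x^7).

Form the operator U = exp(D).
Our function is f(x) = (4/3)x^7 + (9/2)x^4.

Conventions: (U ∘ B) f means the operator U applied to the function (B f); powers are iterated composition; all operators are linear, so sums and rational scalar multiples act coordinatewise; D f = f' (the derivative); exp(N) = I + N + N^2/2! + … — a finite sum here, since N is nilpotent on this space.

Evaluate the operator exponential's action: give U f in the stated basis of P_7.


order-1 term: (28/3)x^6 + 18x^3
order-2 term: 28x^5 + 27x^2
order-3 term: (140/3)x^4 + 18x
order-4 term: (140/3)x^3 + 9/2
order-5 term: 28x^2
order-6 term: (28/3)x
order-7 term: 4/3
the series for exp(D) f terminates at order 7
exp(D) f = (4/3)x^7 + (28/3)x^6 + 28x^5 + (307/6)x^4 + (194/3)x^3 + 55x^2 + (82/3)x + 35/6

the result is g(x) = (4/3)x^7 + (28/3)x^6 + 28x^5 + (307/6)x^4 + (194/3)x^3 + 55x^2 + (82/3)x + 35/6


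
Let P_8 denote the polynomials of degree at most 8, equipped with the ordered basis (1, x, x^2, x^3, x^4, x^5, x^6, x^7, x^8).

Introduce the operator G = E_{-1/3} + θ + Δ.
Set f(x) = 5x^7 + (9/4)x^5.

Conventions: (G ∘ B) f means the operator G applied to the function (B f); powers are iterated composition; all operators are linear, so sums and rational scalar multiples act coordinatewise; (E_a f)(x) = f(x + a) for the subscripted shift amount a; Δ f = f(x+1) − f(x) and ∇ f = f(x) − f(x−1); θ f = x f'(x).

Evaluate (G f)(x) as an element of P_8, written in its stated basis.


E_{-1/3} f = 5x^7 - (35/3)x^6 + (167/12)x^5 - (1105/108)x^4 + (755/162)x^3 - (205/162)x^2 + (545/2916)x - 101/8748
θ f = 35x^7 + (45/4)x^5
Δ f = 35x^6 + 105x^5 + (745/4)x^4 + (395/2)x^3 + (255/2)x^2 + (185/4)x + 29/4
(E_{-1/3} + θ + Δ) f = 40x^7 + (70/3)x^6 + (781/6)x^5 + (9505/54)x^4 + (16375/81)x^3 + (10225/81)x^2 + (67705/1458)x + 31661/4374

the result is g(x) = 40x^7 + (70/3)x^6 + (781/6)x^5 + (9505/54)x^4 + (16375/81)x^3 + (10225/81)x^2 + (67705/1458)x + 31661/4374


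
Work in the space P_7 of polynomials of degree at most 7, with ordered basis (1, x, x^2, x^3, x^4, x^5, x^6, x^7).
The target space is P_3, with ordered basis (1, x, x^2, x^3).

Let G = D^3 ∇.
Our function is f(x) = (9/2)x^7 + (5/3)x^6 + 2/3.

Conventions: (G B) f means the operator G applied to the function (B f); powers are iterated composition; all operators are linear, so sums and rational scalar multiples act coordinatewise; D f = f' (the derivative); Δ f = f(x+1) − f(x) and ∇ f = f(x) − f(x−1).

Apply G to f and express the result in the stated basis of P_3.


∇ f = (63/2)x^6 - (169/2)x^5 + (265/2)x^4 - (745/6)x^3 + (139/2)x^2 - (43/2)x + 17/6
D ∇ f = 189x^5 - (845/2)x^4 + 530x^3 - (745/2)x^2 + 139x - 43/2
D D ∇ f = 945x^4 - 1690x^3 + 1590x^2 - 745x + 139
D D D ∇ f = 3780x^3 - 5070x^2 + 3180x - 745

the result is g(x) = 3780x^3 - 5070x^2 + 3180x - 745


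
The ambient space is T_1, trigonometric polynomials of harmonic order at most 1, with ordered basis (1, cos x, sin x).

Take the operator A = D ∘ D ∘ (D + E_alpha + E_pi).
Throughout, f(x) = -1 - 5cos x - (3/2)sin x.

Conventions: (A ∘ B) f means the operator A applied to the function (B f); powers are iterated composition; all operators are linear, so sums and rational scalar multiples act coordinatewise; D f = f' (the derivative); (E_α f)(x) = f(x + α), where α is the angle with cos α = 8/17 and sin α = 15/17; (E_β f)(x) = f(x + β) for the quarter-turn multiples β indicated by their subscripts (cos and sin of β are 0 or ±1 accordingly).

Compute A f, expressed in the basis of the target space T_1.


the result is g(x) = (3/17)cos x - (347/34)sin x

D f = -(3/2)cos x + 5sin x
E_alpha f = -1 - (125/34)cos x + (63/17)sin x
E_pi f = -1 + 5cos x + (3/2)sin x
(D + E_alpha + E_pi) f = -2 - (3/17)cos x + (347/34)sin x
D (D + E_alpha + E_pi) f = (347/34)cos x + (3/17)sin x
D D (D + E_alpha + E_pi) f = (3/17)cos x - (347/34)sin x


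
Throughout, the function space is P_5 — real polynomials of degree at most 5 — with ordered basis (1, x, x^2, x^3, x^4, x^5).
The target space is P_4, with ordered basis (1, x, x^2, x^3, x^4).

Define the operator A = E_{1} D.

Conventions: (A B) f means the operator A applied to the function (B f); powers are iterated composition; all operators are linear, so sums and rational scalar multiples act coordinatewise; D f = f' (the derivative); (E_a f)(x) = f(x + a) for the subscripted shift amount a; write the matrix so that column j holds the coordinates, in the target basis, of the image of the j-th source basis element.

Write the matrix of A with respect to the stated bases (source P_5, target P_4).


image of 1: 0
image of x: 1
image of x^2: 2x + 2
image of x^3: 3x^2 + 6x + 3
image of x^4: 4x^3 + 12x^2 + 12x + 4
image of x^5: 5x^4 + 20x^3 + 30x^2 + 20x + 5
each image's coordinates form column j of the matrix

the matrix is [[0, 1, 2, 3, 4, 5]; [0, 0, 2, 6, 12, 20]; [0, 0, 0, 3, 12, 30]; [0, 0, 0, 0, 4, 20]; [0, 0, 0, 0, 0, 5]] (rows listed top to bottom)


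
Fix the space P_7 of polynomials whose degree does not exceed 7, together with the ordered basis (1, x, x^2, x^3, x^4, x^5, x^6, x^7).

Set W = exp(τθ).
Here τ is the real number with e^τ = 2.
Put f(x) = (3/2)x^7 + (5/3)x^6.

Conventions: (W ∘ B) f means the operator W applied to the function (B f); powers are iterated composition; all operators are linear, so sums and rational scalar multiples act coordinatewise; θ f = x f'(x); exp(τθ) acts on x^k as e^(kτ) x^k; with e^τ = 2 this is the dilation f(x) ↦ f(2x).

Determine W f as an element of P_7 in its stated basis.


the image equals g(x) = 192x^7 + (320/3)x^6

exp(τθ) x^k = e^(kτ) x^k; with e^τ = 2 this sends x^k to 2^k x^k
x^6 ↦ 64 x^6
x^7 ↦ 128 x^7
applying this coordinatewise to f: exp(τθ) f = 192x^7 + (320/3)x^6


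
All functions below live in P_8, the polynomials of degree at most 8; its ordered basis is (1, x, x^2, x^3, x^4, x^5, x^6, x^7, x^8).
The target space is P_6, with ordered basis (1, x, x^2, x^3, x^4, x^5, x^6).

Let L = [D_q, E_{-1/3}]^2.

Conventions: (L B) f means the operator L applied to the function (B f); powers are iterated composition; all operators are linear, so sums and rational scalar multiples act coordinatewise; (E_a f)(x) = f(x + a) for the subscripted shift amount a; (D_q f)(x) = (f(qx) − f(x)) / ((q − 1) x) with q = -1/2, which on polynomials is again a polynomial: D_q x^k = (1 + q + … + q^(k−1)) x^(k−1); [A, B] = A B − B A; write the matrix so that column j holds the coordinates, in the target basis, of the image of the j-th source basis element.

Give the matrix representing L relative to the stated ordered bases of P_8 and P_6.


image of 1: 0
image of x: 0
image of x^2: 0
image of x^3: 0
image of x^4: 3/16
image of x^5: -7/32
image of x^6: (27/256)x^2 - (9/256)x + 69/256
image of x^7: (3/128)x^3 - (129/512)x^2 + (39/512)x - 1145/4608
image of x^8: (279/4096)x^4 - (281/2048)x^3 + (967/2048)x^2 - (509/4096)x + 24683/110592
each image's coordinates form column j of the matrix

the matrix is [[0, 0, 0, 0, 3/16, -7/32, 69/256, -1145/4608, 24683/110592]; [0, 0, 0, 0, 0, 0, -9/256, 39/512, -509/4096]; [0, 0, 0, 0, 0, 0, 27/256, -129/512, 967/2048]; [0, 0, 0, 0, 0, 0, 0, 3/128, -281/2048]; [0, 0, 0, 0, 0, 0, 0, 0, 279/4096]; [0, 0, 0, 0, 0, 0, 0, 0, 0]; [0, 0, 0, 0, 0, 0, 0, 0, 0]] (rows listed top to bottom)


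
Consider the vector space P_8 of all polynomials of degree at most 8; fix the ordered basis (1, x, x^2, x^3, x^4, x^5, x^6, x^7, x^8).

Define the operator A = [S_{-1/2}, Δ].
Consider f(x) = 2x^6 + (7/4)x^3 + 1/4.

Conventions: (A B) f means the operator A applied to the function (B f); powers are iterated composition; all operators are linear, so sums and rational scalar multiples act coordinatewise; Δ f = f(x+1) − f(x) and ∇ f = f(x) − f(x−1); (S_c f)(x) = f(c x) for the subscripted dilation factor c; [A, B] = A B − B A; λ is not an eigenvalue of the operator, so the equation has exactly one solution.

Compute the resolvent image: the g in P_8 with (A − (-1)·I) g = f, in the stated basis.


write g with unknown coordinates in the stated basis and equate coefficients in (A − (-1)·I) g = f
solving from the highest basis element down gives g = 2x^6 + (9/16)x^5 - (855/512)x^4 + (13619/2048)x^3 - (232911/16384)x^2 - (330759/32768)x + 576335/32768
check: A g = -(9/16)x^5 + (855/512)x^4 - (10035/2048)x^3 + (232911/16384)x^2 + (330759/32768)x - 568143/32768
so A g − (-1)·g = 2x^6 + (7/4)x^3 + 1/4 = f ✓

g(x) = 2x^6 + (9/16)x^5 - (855/512)x^4 + (13619/2048)x^3 - (232911/16384)x^2 - (330759/32768)x + 576335/32768


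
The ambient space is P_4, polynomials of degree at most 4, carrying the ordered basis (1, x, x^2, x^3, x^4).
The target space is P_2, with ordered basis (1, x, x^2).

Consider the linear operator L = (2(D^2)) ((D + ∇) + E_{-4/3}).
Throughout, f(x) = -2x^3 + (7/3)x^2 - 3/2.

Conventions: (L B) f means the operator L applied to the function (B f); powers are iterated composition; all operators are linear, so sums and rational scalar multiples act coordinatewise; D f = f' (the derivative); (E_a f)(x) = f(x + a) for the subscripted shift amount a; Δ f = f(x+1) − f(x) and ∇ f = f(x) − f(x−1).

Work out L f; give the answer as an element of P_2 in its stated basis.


the image equals g(x) = -24x - 20/3

D f = -6x^2 + (14/3)x
∇ f = -6x^2 + (32/3)x - 13/3
(D + ∇) f = -12x^2 + (46/3)x - 13/3
E_{-4/3} f = -2x^3 + (31/3)x^2 - (152/9)x + 133/18
((D + ∇) + E_{-4/3}) f = -2x^3 - (5/3)x^2 - (14/9)x + 55/18
D ((D + ∇) + E_{-4/3}) f = -6x^2 - (10/3)x - 14/9
D D ((D + ∇) + E_{-4/3}) f = -12x - 10/3
(2(D^2)) ((D + ∇) + E_{-4/3}) f = -24x - 20/3


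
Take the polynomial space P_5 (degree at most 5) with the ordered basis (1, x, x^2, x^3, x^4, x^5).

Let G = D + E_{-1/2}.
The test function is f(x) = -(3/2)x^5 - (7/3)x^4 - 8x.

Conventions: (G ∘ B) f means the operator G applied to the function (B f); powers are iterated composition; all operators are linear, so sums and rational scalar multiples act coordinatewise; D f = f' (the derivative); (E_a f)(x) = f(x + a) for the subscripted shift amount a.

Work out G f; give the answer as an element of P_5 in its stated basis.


the image equals g(x) = -(3/2)x^5 - (73/12)x^4 - (101/12)x^3 - (13/8)x^2 - (701/96)x - 787/192

D f = -(15/2)x^4 - (28/3)x^3 - 8
E_{-1/2} f = -(3/2)x^5 + (17/12)x^4 + (11/12)x^3 - (13/8)x^2 - (701/96)x + 749/192
(D + E_{-1/2}) f = -(3/2)x^5 - (73/12)x^4 - (101/12)x^3 - (13/8)x^2 - (701/96)x - 787/192


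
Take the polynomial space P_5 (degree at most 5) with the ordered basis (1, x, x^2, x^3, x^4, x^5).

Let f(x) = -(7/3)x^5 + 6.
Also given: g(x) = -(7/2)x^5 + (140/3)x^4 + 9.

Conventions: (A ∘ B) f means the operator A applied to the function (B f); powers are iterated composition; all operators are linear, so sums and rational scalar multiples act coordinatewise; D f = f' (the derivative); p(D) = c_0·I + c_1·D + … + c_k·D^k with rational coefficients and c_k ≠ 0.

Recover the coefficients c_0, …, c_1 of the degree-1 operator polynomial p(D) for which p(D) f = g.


D^0 f = -(7/3)x^5 + 6
D^1 f = -(35/3)x^4
matching coefficients of g against c_0 f + c_1 Df + … from the top degree down determines the c_i
solution: c_0 = 3/2, c_1 = -4

p(D) = (3/2)·I − 4·D, i.e. c_0 = 3/2, c_1 = -4


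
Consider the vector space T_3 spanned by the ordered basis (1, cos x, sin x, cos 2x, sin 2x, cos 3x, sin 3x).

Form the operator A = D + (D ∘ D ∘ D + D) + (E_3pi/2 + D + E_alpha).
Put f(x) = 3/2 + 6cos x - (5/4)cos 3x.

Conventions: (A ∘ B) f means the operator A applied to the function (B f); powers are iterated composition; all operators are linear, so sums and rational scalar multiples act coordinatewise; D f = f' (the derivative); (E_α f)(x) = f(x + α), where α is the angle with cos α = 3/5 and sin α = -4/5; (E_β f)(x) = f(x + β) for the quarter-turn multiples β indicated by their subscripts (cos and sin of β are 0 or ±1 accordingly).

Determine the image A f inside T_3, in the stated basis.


D f = -6sin x + (15/4)sin 3x
D f = -6sin x + (15/4)sin 3x
D D f = -6cos x + (45/4)cos 3x
D D D f = 6sin x - (135/4)sin 3x
D f = -6sin x + (15/4)sin 3x
(D ∘ D ∘ D + D) f = -30sin 3x
E_3pi/2 f = 3/2 + 6sin x + (5/4)sin 3x
D f = -6sin x + (15/4)sin 3x
E_alpha f = 3/2 + (18/5)cos x + (24/5)sin x + (117/100)cos 3x - (11/25)sin 3x
(E_3pi/2 + D + E_alpha) f = 3 + (18/5)cos x + (24/5)sin x + (117/100)cos 3x + (114/25)sin 3x
(D + (D ∘ D ∘ D + D) + (E_3pi/2 + D + E_alpha)) f = 3 + (18/5)cos x - (6/5)sin x + (117/100)cos 3x - (2169/100)sin 3x

the image equals g(x) = 3 + (18/5)cos x - (6/5)sin x + (117/100)cos 3x - (2169/100)sin 3x


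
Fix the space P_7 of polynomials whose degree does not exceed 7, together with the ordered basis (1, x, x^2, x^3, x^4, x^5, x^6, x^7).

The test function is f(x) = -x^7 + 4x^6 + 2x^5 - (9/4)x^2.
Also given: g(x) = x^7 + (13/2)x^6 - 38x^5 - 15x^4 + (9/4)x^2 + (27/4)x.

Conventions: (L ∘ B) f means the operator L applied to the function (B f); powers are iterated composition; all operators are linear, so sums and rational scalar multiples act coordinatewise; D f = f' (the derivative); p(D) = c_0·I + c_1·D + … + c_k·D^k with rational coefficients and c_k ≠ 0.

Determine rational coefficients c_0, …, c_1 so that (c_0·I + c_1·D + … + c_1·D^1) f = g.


D^0 f = -x^7 + 4x^6 + 2x^5 - (9/4)x^2
D^1 f = -7x^6 + 24x^5 + 10x^4 - (9/2)x
matching coefficients of g against c_0 f + c_1 Df + … from the top degree down determines the c_i
solution: c_0 = -1, c_1 = -3/2

c_0 = -1, c_1 = -3/2


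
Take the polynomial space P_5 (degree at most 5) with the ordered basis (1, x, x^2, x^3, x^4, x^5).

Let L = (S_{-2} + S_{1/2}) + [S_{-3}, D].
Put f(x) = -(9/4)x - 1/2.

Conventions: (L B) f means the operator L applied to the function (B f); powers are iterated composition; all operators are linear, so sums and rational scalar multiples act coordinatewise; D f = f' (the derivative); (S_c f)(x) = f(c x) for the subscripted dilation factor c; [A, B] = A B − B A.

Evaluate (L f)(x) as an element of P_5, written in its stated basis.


the image equals g(x) = (27/8)x - 10

S_{-2} f = (9/2)x - 1/2
S_{1/2} f = -(9/8)x - 1/2
(S_{-2} + S_{1/2}) f = (27/8)x - 1
D f = -9/4
S_{-3} D f = -9/4
S_{-3} f = (27/4)x - 1/2
D S_{-3} f = 27/4
[S_{-3}, D] f = -9
((S_{-2} + S_{1/2}) + [S_{-3}, D]) f = (27/8)x - 10


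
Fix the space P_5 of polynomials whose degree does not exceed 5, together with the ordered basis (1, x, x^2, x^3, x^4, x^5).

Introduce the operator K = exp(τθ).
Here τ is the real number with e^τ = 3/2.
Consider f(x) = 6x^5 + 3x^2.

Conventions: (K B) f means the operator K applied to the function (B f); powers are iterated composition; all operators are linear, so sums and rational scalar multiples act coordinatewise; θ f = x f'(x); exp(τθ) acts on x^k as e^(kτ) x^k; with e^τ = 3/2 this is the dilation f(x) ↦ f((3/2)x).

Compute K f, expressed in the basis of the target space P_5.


the result is g(x) = (729/16)x^5 + (27/4)x^2

exp(τθ) x^k = e^(kτ) x^k; with e^τ = 3/2 this sends x^k to (3/2)^k x^k
x^2 ↦ 9/4 x^2
x^5 ↦ 243/32 x^5
applying this coordinatewise to f: exp(τθ) f = (729/16)x^5 + (27/4)x^2


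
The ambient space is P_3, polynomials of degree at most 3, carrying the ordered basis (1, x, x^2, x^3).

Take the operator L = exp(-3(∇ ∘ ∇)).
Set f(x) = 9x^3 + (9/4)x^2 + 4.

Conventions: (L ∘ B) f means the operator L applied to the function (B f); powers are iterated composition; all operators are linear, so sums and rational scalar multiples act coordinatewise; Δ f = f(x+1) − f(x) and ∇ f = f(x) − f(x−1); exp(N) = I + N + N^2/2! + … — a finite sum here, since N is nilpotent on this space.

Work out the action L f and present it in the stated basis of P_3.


g(x) = 9x^3 + (9/4)x^2 - 162x + 305/2

order-1 term: -162x + 297/2
the series for exp(-3(∇ ∘ ∇)) f terminates at order 1
exp(-3(∇ ∘ ∇)) f = 9x^3 + (9/4)x^2 - 162x + 305/2


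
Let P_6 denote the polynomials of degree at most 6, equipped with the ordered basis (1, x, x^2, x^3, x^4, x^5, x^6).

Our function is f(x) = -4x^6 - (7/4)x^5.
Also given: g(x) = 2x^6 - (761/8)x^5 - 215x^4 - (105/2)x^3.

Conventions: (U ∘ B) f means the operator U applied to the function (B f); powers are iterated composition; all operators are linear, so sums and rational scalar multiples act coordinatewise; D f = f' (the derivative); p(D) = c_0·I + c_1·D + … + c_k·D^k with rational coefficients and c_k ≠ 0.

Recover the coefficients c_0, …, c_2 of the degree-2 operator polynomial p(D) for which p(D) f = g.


c_0 = -1/2, c_1 = 4, c_2 = 3/2

D^0 f = -4x^6 - (7/4)x^5
D^1 f = -24x^5 - (35/4)x^4
D^2 f = -120x^4 - 35x^3
matching coefficients of g against c_0 f + c_1 Df + … from the top degree down determines the c_i
solution: c_0 = -1/2, c_1 = 4, c_2 = 3/2


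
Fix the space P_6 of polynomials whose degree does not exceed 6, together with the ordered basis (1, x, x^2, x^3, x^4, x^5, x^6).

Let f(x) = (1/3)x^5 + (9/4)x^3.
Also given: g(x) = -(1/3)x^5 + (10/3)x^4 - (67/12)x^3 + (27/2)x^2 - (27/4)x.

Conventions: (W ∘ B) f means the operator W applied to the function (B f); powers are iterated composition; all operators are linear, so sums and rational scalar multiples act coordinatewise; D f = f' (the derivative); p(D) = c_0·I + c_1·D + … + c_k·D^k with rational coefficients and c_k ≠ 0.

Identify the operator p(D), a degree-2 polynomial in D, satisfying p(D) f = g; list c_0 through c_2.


c_0 = -1, c_1 = 2, c_2 = -1/2

D^0 f = (1/3)x^5 + (9/4)x^3
D^1 f = (5/3)x^4 + (27/4)x^2
D^2 f = (20/3)x^3 + (27/2)x
matching coefficients of g against c_0 f + c_1 Df + … from the top degree down determines the c_i
solution: c_0 = -1, c_1 = 2, c_2 = -1/2


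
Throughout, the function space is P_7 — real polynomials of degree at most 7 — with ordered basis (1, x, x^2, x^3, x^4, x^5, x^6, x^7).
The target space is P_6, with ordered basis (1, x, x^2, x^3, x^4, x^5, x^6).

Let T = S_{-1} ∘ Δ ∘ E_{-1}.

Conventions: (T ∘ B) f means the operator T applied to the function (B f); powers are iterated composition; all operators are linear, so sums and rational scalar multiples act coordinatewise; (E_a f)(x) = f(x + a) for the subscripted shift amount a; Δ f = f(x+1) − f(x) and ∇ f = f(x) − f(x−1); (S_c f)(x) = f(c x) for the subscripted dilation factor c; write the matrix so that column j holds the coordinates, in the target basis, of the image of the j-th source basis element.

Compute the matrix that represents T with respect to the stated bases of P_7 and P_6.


image of 1: 0
image of x: 1
image of x^2: -2x - 1
image of x^3: 3x^2 + 3x + 1
image of x^4: -4x^3 - 6x^2 - 4x - 1
image of x^5: 5x^4 + 10x^3 + 10x^2 + 5x + 1
image of x^6: -6x^5 - 15x^4 - 20x^3 - 15x^2 - 6x - 1
image of x^7: 7x^6 + 21x^5 + 35x^4 + 35x^3 + 21x^2 + 7x + 1
each image's coordinates form column j of the matrix

the matrix is [[0, 1, -1, 1, -1, 1, -1, 1]; [0, 0, -2, 3, -4, 5, -6, 7]; [0, 0, 0, 3, -6, 10, -15, 21]; [0, 0, 0, 0, -4, 10, -20, 35]; [0, 0, 0, 0, 0, 5, -15, 35]; [0, 0, 0, 0, 0, 0, -6, 21]; [0, 0, 0, 0, 0, 0, 0, 7]] (rows listed top to bottom)


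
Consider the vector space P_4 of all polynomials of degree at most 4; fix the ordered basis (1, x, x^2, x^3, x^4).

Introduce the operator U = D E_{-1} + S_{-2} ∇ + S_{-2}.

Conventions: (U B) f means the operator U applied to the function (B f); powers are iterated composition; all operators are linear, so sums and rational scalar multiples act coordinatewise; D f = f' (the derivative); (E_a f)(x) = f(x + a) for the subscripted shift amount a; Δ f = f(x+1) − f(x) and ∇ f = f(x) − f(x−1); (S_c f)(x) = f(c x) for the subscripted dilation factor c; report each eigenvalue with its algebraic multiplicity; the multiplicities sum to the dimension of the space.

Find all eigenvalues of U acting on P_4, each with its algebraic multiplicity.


image of 1: 1
image of x: -2x + 2
image of x^2: 4x^2 - 2x - 3
image of x^3: -8x^3 + 15x^2 + 4
image of x^4: 16x^4 - 28x^3 - 36x^2 + 4x - 5
the matrix is upper triangular; its diagonal is (1, -2, 4, -8, 16)
for a triangular matrix the eigenvalues are the diagonal entries, with algebraic multiplicity their repetition count

λ = -8 (multiplicity 1), λ = -2 (multiplicity 1), λ = 1 (multiplicity 1), λ = 4 (multiplicity 1), λ = 16 (multiplicity 1)
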